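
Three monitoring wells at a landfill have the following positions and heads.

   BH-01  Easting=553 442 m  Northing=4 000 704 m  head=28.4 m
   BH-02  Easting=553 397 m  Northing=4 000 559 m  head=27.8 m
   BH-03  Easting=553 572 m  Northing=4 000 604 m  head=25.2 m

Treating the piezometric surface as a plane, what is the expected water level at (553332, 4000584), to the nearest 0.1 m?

Differences from BH-01: to BH-02 (Δx, Δy, Δh) = (-45, -145, -0.6); to BH-03 = (130, -100, -3.2).
Solve a·Δx + b·Δy = Δh: det = (-45)·(-100) − 130·(-145) = 23350.
∂h/∂x = [(-0.6)·(-100) − (-3.2)·(-145)] / 23350 = -0.01730
∂h/∂y = [(-45)·(-3.2) − 130·(-0.6)] / 23350 = +0.009507
h(553332, 4000584) = 28.4 + (-0.01730)·(-110) + (+0.009507)·(-120) = 28.4 +1.903 -1.141 = 29.162 m.

29.2 m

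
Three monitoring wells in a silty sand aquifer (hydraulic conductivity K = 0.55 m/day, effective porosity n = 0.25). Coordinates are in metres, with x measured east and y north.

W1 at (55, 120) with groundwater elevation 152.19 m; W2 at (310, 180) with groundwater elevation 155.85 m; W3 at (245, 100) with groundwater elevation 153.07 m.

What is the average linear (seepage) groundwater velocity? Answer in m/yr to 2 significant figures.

24 m/yr

Taking W1 as reference: W2−W1 = (255, 60, +3.66); W3−W1 = (190, -20, +0.88).
Solve a·Δx + b·Δy = Δh: det = 255·(-20) − 190·60 = -16500.
∂h/∂x = [(+3.66)·(-20) − (+0.88)·60] / -16500 = +0.007636
∂h/∂y = [255·(+0.88) − 190·(+3.66)] / -16500 = +0.02855
|∇h| = √(0.007636² + 0.02855²) = 0.02955
Seepage velocity v = K·i/n = 0.55 × 0.02955 / 0.25 = 0.06501 m/day = 23.74 m/yr.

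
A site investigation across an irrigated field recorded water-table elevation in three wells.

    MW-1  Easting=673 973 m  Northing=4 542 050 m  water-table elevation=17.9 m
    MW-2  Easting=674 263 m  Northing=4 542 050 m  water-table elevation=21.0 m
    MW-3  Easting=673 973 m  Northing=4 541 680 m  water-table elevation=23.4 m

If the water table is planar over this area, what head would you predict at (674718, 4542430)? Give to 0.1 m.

∂h/∂x = (21.0 − 17.9) / (674263 − 673973) = +0.01069
∂h/∂y = (23.4 − 17.9) / (4541680 − 4542050) = -0.01486
h(674718, 4542430) = 17.9 + (+0.01069)·(745) + (-0.01486)·(380) = 17.9 +7.964 -5.649 = 20.215 m.

20.2 m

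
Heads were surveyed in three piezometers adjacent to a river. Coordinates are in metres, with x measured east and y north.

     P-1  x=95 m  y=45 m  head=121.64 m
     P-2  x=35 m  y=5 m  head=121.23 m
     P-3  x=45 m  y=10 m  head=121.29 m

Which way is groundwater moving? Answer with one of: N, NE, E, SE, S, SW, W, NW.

SW

Differences from P-1: to P-2 (Δx, Δy, Δh) = (-60, -40, -0.41); to P-3 = (-50, -35, -0.35).
Determinant of the coordinate differences = (-60)·(-35) − (-50)·(-40) = 100.
∂h/∂x = [(-0.41)·(-35) − (-0.35)·(-40)] / 100 = +0.003500
∂h/∂y = [(-60)·(-0.35) − (-50)·(-0.41)] / 100 = +0.005000
Flow = −∇h = (-0.003500 east, -0.005000 north), which points southwest.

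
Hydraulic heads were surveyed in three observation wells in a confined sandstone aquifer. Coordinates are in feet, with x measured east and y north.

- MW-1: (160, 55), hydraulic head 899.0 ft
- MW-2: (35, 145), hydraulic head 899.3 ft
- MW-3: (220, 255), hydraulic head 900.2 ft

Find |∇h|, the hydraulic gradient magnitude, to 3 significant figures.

With h = a·x + b·y + c and MW-1 as origin, the differences give:
  (-125)·a + 90·b = +0.3
  60·a + 200·b = +1.2
Eliminate b (×200 and ×90, subtract): -30400·a = -48.00 → a = ∂h/∂x = +0.001579
Back-substitute: b = ∂h/∂y = +0.005526.
|∇h| = √(0.001579² + 0.005526²) = 0.005747

0.00575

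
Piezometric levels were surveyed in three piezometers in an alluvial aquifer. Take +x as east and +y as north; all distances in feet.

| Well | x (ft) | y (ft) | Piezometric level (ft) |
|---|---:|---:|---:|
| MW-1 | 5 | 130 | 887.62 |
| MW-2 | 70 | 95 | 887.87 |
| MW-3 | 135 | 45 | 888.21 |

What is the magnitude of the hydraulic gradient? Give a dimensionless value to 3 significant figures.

0.00603

Differences from MW-1: to MW-2 (Δx, Δy, Δh) = (65, -35, +0.25); to MW-3 = (130, -85, +0.59).
Solve a·Δx + b·Δy = Δh: det = 65·(-85) − 130·(-35) = -975.
∂h/∂x = [(+0.25)·(-85) − (+0.59)·(-35)] / -975 = +0.0006154
∂h/∂y = [65·(+0.59) − 130·(+0.25)] / -975 = -0.006000
|∇h| = √(0.0006154² + -0.006000²) = 0.006031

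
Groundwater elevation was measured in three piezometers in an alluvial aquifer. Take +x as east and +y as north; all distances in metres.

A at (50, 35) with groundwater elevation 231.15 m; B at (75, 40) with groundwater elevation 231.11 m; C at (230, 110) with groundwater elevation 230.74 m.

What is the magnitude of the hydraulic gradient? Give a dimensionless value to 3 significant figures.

Taking A as reference: B−A = (25, 5, -0.04); C−A = (180, 75, -0.41).
Solve a·Δx + b·Δy = Δh: det = 25·75 − 180·5 = 975.
∂h/∂x = [(-0.04)·75 − (-0.41)·5] / 975 = -0.0009744
∂h/∂y = [25·(-0.41) − 180·(-0.04)] / 975 = -0.003128
|∇h| = √(-0.0009744² + -0.003128²) = 0.003276

0.00328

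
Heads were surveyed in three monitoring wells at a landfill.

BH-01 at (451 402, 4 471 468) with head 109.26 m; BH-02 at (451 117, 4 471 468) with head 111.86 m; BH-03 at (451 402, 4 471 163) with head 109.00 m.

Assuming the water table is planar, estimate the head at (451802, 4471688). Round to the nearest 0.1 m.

105.8 m

∂h/∂x = (111.86 − 109.26) / (451117 − 451402) = -0.009123
∂h/∂y = (109.00 − 109.26) / (4471163 − 4471468) = +0.0008525
h(451802, 4471688) = 109.26 + (-0.009123)·(400) + (+0.0008525)·(220) = 109.26 -3.649 +0.188 = 105.798 m.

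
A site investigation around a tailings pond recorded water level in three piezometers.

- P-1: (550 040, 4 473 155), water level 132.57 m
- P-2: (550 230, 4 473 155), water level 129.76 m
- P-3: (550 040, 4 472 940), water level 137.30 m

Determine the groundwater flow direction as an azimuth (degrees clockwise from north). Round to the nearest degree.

034°

∂h/∂x = (129.76 − 132.57) / (550230 − 550040) = -0.01479
∂h/∂y = (137.30 − 132.57) / (4472940 − 4473155) = -0.02200
Flow direction (−∇h) has components (+0.01479 E, +0.02200 N).
Azimuth = atan2(E, N) = atan2(+0.01479, +0.02200) = 33.9° ≈ 034°.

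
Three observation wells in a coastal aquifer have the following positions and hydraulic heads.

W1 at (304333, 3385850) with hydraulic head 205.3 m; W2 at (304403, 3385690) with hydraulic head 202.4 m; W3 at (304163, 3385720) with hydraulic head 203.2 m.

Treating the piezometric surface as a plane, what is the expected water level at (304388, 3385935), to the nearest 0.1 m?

Differences from W1: to W2 (Δx, Δy, Δh) = (70, -160, -2.9); to W3 = (-170, -130, -2.1).
Solve a·Δx + b·Δy = Δh: det = 70·(-130) − (-170)·(-160) = -36300.
∂h/∂x = [(-2.9)·(-130) − (-2.1)·(-160)] / -36300 = -0.001129
∂h/∂y = [70·(-2.1) − (-170)·(-2.9)] / -36300 = +0.01763
h(304388, 3385935) = 205.3 + (-0.001129)·(55) + (+0.01763)·(85) = 205.3 -0.062 +1.499 = 206.737 m.

206.7 m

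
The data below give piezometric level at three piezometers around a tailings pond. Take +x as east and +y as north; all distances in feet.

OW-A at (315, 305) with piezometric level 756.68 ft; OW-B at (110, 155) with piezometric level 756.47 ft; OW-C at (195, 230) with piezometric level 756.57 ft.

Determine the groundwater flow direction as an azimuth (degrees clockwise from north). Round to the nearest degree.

196°

Taking OW-A as reference: OW-B−OW-A = (-205, -150, -0.21); OW-C−OW-A = (-120, -75, -0.11).
Solve a·Δx + b·Δy = Δh: det = (-205)·(-75) − (-120)·(-150) = -2625.
∂h/∂x = [(-0.21)·(-75) − (-0.11)·(-150)] / -2625 = +0.0002857
∂h/∂y = [(-205)·(-0.11) − (-120)·(-0.21)] / -2625 = +0.001010
Flow direction (−∇h) has components (-0.0002857 E, -0.001010 N).
Azimuth = atan2(E, N) = atan2(-0.0002857, -0.001010) = 195.8° ≈ 196°.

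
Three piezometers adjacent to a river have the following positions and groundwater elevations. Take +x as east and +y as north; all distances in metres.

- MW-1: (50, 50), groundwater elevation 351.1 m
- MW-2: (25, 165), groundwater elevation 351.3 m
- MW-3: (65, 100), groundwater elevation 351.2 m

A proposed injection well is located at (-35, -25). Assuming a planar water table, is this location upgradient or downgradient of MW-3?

Differences from MW-1: to MW-2 (Δx, Δy, Δh) = (-25, 115, +0.2); to MW-3 = (15, 50, +0.1).
Solve a·Δx + b·Δy = Δh: det = (-25)·50 − 15·115 = -2975.
∂h/∂x = [(+0.2)·50 − (+0.1)·115] / -2975 = +0.0005042
∂h/∂y = [(-25)·(+0.1) − 15·(+0.2)] / -2975 = +0.001849
Head at (-35, -25) = 351.1 + (+0.0005042)·(-85) + (+0.001849)·(-75) = 350.92 m.
That is lower than the 351.2 m at MW-3, so the point is downgradient.

downgradient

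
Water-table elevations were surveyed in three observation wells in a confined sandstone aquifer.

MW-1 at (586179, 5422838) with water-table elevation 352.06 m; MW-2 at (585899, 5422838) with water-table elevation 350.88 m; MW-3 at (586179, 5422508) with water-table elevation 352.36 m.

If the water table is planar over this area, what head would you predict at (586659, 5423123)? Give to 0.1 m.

353.8 m

∂h/∂x = (350.88 − 352.06) / (585899 − 586179) = +0.004214
∂h/∂y = (352.36 − 352.06) / (5422508 − 5422838) = -0.0009091
h(586659, 5423123) = 352.06 + (+0.004214)·(480) + (-0.0009091)·(285) = 352.06 +2.023 -0.259 = 353.824 m.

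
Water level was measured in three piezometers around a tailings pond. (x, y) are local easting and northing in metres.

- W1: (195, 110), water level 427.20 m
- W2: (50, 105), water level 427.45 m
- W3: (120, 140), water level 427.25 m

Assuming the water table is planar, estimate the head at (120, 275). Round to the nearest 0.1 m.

426.9 m

Three-point gradient (reference W1): Δ to W2 = (-145, -5, +0.25), Δ to W3 = (-75, 30, +0.05).
∂h/∂x = -0.001640, ∂h/∂y = -0.002434 (det = -4725).
h(120, 275) = 427.20 + (-0.001640)·(-75) + (-0.002434)·(165) = 427.20 +0.123 -0.402 = 426.921 m.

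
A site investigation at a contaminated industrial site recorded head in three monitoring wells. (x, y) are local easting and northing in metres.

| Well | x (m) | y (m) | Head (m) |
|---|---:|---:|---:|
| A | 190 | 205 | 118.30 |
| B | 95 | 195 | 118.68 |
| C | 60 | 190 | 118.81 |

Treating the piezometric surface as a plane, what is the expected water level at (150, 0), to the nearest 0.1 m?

116.9 m

With h = a·x + b·y + c and A as origin, the differences give:
  (-95)·a + (-10)·b = +0.38
  (-130)·a + (-15)·b = +0.51
Eliminate b (×(-15) and ×(-10), subtract): 125·a = -0.600 → a = ∂h/∂x = -0.004800
Back-substitute: b = ∂h/∂y = +0.007600.
h(150, 0) = 118.30 + (-0.004800)·(-40) + (+0.007600)·(-205) = 118.30 +0.192 -1.558 = 116.934 m.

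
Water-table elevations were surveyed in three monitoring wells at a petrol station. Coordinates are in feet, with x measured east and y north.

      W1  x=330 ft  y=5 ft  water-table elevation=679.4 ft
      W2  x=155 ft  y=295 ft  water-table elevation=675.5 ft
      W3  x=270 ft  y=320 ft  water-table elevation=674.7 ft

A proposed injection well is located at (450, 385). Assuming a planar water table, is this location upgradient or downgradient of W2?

Differences from W1: to W2 (Δx, Δy, Δh) = (-175, 290, -3.9); to W3 = (-60, 315, -4.7).
Determinant of the coordinate differences = (-175)·315 − (-60)·290 = -37725.
∂h/∂x = [(-3.9)·315 − (-4.7)·290] / -37725 = -0.003565
∂h/∂y = [(-175)·(-4.7) − (-60)·(-3.9)] / -37725 = -0.01560
Head at (450, 385) = 679.4 + (-0.003565)·(120) + (-0.01560)·(380) = 673.04 ft.
That is lower than the 675.5 ft at W2, so the point is downgradient.

downgradient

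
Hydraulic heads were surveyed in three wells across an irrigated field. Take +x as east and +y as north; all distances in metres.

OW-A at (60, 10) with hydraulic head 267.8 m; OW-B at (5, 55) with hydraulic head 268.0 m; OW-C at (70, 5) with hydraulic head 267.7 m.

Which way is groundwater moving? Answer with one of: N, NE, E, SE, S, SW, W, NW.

With h = a·x + b·y + c and OW-A as origin, the differences give:
  (-55)·a + 45·b = +0.2
  10·a + (-5)·b = -0.1
Eliminate b (×(-5) and ×45, subtract): -175·a = 3.50 → a = ∂h/∂x = -0.02000
Back-substitute: b = ∂h/∂y = -0.02000.
Flow = −∇h = (+0.02000 east, +0.02000 north), which points northeast.

NE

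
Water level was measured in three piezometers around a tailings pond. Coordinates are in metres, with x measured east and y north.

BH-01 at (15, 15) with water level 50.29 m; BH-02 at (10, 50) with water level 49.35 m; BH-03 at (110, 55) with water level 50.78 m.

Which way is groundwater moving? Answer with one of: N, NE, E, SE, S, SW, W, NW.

NW

Three-point gradient (reference BH-01): Δ to BH-02 = (-5, 35, -0.94), Δ to BH-03 = (95, 40, +0.49).
∂h/∂x = +0.01553, ∂h/∂y = -0.02464 (det = -3525).
Flow = −∇h = (-0.01553 east, +0.02464 north), which points northwest.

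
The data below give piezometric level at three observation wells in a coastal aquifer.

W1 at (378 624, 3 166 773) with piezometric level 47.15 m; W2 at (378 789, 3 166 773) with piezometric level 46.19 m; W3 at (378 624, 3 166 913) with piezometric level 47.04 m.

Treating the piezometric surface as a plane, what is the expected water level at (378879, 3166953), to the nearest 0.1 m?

∂h/∂x = (46.19 − 47.15) / (378789 − 378624) = -0.005818
∂h/∂y = (47.04 − 47.15) / (3166913 − 3166773) = -0.0007857
h(378879, 3166953) = 47.15 + (-0.005818)·(255) + (-0.0007857)·(180) = 47.15 -1.484 -0.141 = 45.525 m.

45.5 m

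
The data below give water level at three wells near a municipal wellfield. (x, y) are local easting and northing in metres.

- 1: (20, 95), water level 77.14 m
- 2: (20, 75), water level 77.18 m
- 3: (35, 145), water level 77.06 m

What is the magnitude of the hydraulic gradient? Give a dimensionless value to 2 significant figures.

0.0024

Differences from 1: to 2 (Δx, Δy, Δh) = (0, -20, +0.04); to 3 = (15, 50, -0.08).
Solve a·Δx + b·Δy = Δh: det = 0·50 − 15·(-20) = 300.
∂h/∂x = [(+0.04)·50 − (-0.08)·(-20)] / 300 = +0.001333
∂h/∂y = [0·(-0.08) − 15·(+0.04)] / 300 = -0.002000
|∇h| = √(0.001333² + -0.002000²) = 0.002404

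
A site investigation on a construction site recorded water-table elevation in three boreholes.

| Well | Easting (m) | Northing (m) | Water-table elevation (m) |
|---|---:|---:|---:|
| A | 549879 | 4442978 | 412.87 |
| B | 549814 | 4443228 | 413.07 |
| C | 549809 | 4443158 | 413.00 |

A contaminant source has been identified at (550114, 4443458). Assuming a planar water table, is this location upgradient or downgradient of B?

upgradient

Differences from A: to B (Δx, Δy, Δh) = (-65, 250, +0.20); to C = (-70, 180, +0.13).
Determinant of the coordinate differences = (-65)·180 − (-70)·250 = 5800.
∂h/∂x = [(+0.20)·180 − (+0.13)·250] / 5800 = +0.0006034
∂h/∂y = [(-65)·(+0.13) − (-70)·(+0.20)] / 5800 = +0.0009569
Head at (550114, 4443458) = 412.87 + (+0.0006034)·(235) + (+0.0009569)·(480) = 413.47 m.
That is higher than the 413.07 m at B, so the point is upgradient.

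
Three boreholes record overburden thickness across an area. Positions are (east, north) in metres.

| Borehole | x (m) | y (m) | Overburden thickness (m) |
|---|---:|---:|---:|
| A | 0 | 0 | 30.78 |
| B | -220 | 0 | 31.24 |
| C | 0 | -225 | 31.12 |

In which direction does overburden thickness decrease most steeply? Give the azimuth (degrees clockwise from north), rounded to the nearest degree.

∂d/∂x = (31.24 − 30.78) / (-220 − 0) = -0.002091
∂d/∂y = (31.12 − 30.78) / (-225 − 0) = -0.001511
Steepest decrease is along −∇f: components (+0.002091 E, +0.001511 N).
Azimuth = atan2(+0.002091, +0.001511) = 54.1° ≈ 054°.

054°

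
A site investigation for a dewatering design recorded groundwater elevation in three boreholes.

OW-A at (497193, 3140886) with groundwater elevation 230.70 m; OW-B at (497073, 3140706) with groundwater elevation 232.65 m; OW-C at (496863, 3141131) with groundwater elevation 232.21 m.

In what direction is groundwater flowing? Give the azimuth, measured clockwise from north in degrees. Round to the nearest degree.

058°

With h = a·x + b·y + c and OW-A as origin, the differences give:
  (-120)·a + (-180)·b = +1.95
  (-330)·a + 245·b = +1.51
Eliminate b (×245 and ×(-180), subtract): -88800·a = 749.550 → a = ∂h/∂x = -0.008441
Back-substitute: b = ∂h/∂y = -0.005206.
Flow direction (−∇h) has components (+0.008441 E, +0.005206 N).
Azimuth = atan2(E, N) = atan2(+0.008441, +0.005206) = 58.3° ≈ 058°.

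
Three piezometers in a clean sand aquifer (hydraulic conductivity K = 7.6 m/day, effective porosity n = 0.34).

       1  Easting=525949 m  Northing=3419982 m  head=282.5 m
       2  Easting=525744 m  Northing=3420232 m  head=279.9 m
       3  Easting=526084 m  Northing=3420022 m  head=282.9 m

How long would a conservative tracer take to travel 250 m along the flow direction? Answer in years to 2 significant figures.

3.8 years

Three-point gradient (reference 1): Δ to 2 = (-205, 250, -2.6), Δ to 3 = (135, 40, +0.4).
∂h/∂x = +0.004863, ∂h/∂y = -0.006412 (det = -41950).
|∇h| = √(0.004863² + -0.006412²) = 0.008048
Seepage velocity v = K·i/n = 7.6 × 0.008048 / 0.34 = 0.1799 m/day.
t = 250 / 0.1799 = 1390 days = 3.81 years.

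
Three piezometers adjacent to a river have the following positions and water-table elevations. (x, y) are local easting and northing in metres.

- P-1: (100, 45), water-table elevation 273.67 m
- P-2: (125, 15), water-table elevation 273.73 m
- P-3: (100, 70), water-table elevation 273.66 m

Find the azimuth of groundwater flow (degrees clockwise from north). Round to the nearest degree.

282°

Taking P-1 as reference: P-2−P-1 = (25, -30, +0.06); P-3−P-1 = (0, 25, -0.01).
Solve a·Δx + b·Δy = Δh: det = 25·25 − 0·(-30) = 625.
∂h/∂x = [(+0.06)·25 − (-0.01)·(-30)] / 625 = +0.001920
∂h/∂y = [25·(-0.01) − 0·(+0.06)] / 625 = -0.0004000
Flow direction (−∇h) has components (-0.001920 E, +0.0004000 N).
Azimuth = atan2(E, N) = atan2(-0.001920, +0.0004000) = 281.8° ≈ 282°.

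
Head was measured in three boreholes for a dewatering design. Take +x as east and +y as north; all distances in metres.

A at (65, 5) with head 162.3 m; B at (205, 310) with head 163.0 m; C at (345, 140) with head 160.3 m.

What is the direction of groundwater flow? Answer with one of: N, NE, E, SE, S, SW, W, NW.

Differences from A: to B (Δx, Δy, Δh) = (140, 305, +0.7); to C = (280, 135, -2.0).
Determinant of the coordinate differences = 140·135 − 280·305 = -66500.
∂h/∂x = [(+0.7)·135 − (-2.0)·305] / -66500 = -0.01059
∂h/∂y = [140·(-2.0) − 280·(+0.7)] / -66500 = +0.007158
Flow = −∇h = (+0.01059 east, -0.007158 north), which points southeast.

SE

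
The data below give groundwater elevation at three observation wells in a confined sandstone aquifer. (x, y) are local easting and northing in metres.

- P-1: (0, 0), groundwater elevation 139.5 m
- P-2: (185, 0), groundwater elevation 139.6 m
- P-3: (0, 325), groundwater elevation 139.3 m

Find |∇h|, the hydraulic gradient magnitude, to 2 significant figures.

0.00082

∂h/∂x = (139.6 − 139.5) / (185 − 0) = +0.0005405
∂h/∂y = (139.3 − 139.5) / (325 − 0) = -0.0006154
|∇h| = √(0.0005405² + -0.0006154²) = 0.0008191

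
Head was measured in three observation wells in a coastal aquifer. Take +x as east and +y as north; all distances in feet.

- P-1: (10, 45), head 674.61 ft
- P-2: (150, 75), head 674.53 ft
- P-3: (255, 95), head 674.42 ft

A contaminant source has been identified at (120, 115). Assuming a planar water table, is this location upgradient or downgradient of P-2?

upgradient

Taking P-1 as reference: P-2−P-1 = (140, 30, -0.08); P-3−P-1 = (245, 50, -0.19).
Determinant of the coordinate differences = 140·50 − 245·30 = -350.
∂h/∂x = [(-0.08)·50 − (-0.19)·30] / -350 = -0.004857
∂h/∂y = [140·(-0.19) − 245·(-0.08)] / -350 = +0.02000
Head at (120, 115) = 674.61 + (-0.004857)·(110) + (+0.02000)·(70) = 675.48 ft.
That is higher than the 674.53 ft at P-2, so the point is upgradient.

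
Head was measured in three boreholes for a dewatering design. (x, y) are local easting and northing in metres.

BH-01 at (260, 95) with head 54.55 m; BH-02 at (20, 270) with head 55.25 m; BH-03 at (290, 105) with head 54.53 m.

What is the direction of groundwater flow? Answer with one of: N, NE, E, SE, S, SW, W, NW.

SE

Taking BH-01 as reference: BH-02−BH-01 = (-240, 175, +0.70); BH-03−BH-01 = (30, 10, -0.02).
Solve a·Δx + b·Δy = Δh: det = (-240)·10 − 30·175 = -7650.
∂h/∂x = [(+0.70)·10 − (-0.02)·175] / -7650 = -0.001373
∂h/∂y = [(-240)·(-0.02) − 30·(+0.70)] / -7650 = +0.002118
Flow = −∇h = (+0.001373 east, -0.002118 north), which points southeast.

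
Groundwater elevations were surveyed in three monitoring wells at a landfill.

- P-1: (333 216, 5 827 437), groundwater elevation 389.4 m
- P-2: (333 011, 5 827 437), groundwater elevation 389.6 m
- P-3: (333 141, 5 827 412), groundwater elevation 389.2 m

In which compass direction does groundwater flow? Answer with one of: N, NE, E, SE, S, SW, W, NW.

S

Three-point gradient (reference P-1): Δ to P-2 = (-205, 0, +0.2), Δ to P-3 = (-75, -25, -0.2).
∂h/∂x = -0.0009756, ∂h/∂y = +0.01093 (det = 5125).
Flow = −∇h = (+0.0009756 east, -0.01093 north), which points south.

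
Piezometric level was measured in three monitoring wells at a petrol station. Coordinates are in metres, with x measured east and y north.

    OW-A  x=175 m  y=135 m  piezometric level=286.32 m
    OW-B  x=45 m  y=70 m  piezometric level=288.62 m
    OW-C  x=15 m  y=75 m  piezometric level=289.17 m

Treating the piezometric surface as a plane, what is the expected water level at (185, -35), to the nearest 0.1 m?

286.0 m

With h = a·x + b·y + c and OW-A as origin, the differences give:
  (-130)·a + (-65)·b = +2.30
  (-160)·a + (-60)·b = +2.85
Eliminate b (×(-60) and ×(-65), subtract): -2600·a = 47.250 → a = ∂h/∂x = -0.01817
Back-substitute: b = ∂h/∂y = +0.0009615.
h(185, -35) = 286.32 + (-0.01817)·(10) + (+0.0009615)·(-170) = 286.32 -0.182 -0.163 = 285.975 m.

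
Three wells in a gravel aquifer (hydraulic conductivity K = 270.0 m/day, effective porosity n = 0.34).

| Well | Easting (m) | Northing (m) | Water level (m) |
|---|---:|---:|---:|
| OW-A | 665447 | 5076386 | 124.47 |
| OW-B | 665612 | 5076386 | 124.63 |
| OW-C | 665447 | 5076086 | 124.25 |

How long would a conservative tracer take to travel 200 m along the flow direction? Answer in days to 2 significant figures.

∂h/∂x = (124.63 − 124.47) / (665612 − 665447) = +0.0009697
∂h/∂y = (124.25 − 124.47) / (5076086 − 5076386) = +0.0007333
|∇h| = √(0.0009697² + 0.0007333²) = 0.001216
Seepage velocity v = K·i/n = 270.0 × 0.001216 / 0.34 = 0.9656 m/day.
t = 200 / 0.9656 = 207.1 days.

210 days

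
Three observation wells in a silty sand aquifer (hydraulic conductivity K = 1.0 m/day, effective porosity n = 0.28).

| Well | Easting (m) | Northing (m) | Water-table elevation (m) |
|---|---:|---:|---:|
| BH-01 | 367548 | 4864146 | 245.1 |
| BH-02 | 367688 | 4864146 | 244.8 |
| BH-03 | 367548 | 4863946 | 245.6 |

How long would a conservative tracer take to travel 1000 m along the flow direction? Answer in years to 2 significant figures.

230 years

∂h/∂x = (244.8 − 245.1) / (367688 − 367548) = -0.002143
∂h/∂y = (245.6 − 245.1) / (4863946 − 4864146) = -0.002500
|∇h| = √(-0.002143² + -0.002500²) = 0.003293
Seepage velocity v = K·i/n = 1.0 × 0.003293 / 0.28 = 0.01176 m/day.
t = 1000 / 0.01176 = 8.503e+04 days = 233 years.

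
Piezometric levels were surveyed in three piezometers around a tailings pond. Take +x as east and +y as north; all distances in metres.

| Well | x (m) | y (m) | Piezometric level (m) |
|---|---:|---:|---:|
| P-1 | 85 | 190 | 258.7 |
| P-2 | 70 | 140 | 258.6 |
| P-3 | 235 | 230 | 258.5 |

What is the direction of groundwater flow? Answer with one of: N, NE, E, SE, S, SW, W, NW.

Taking P-1 as reference: P-2−P-1 = (-15, -50, -0.1); P-3−P-1 = (150, 40, -0.2).
Determinant of the coordinate differences = (-15)·40 − 150·(-50) = 6900.
∂h/∂x = [(-0.1)·40 − (-0.2)·(-50)] / 6900 = -0.002029
∂h/∂y = [(-15)·(-0.2) − 150·(-0.1)] / 6900 = +0.002609
Flow = −∇h = (+0.002029 east, -0.002609 north), which points southeast.

SE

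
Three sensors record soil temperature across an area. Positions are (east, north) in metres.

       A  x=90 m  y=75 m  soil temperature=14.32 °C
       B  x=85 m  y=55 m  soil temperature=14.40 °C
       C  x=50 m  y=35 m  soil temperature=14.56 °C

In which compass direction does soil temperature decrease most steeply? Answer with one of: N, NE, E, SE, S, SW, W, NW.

With T = a·x + b·y + c and A as origin, the differences give:
  (-5)·a + (-20)·b = +0.08
  (-40)·a + (-40)·b = +0.24
Eliminate b (×(-40) and ×(-20), subtract): -600·a = 1.600 → a = ∂T/∂x = -0.002667
Back-substitute: b = ∂T/∂y = -0.003333.
Steepest decrease is along −∇f = (+0.002667 E, +0.003333 N) → northeast.

NE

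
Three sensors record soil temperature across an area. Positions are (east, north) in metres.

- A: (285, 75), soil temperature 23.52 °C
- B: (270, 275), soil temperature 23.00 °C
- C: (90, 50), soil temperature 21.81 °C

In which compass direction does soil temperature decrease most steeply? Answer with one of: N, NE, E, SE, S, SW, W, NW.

Three-point gradient (reference A): Δ to B = (-15, 200, -0.52), Δ to C = (-195, -25, -1.71).
∂T/∂x = +0.009016, ∂T/∂y = -0.001924 (det = 39375).
Steepest decrease is along −∇f = (-0.009016 E, +0.001924 N) → west.

W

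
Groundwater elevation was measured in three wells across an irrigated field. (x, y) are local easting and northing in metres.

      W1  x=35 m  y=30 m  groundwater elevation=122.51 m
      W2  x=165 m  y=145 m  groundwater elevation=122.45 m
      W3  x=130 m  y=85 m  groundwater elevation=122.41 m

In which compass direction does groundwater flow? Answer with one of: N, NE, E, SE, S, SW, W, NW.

With h = a·x + b·y + c and W1 as origin, the differences give:
  130·a + 115·b = -0.06
  95·a + 55·b = -0.10
Eliminate b (×55 and ×115, subtract): -3775·a = 8.200 → a = ∂h/∂x = -0.002172
Back-substitute: b = ∂h/∂y = +0.001934.
Flow = −∇h = (+0.002172 east, -0.001934 north), which points southeast.

SE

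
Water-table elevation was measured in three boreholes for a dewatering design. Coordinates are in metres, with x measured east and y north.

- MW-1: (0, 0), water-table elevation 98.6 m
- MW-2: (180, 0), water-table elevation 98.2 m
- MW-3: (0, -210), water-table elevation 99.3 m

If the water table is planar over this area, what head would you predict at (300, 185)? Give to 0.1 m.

97.3 m

∂h/∂x = (98.2 − 98.6) / (180 − 0) = -0.002222
∂h/∂y = (99.3 − 98.6) / (-210 − 0) = -0.003333
h(300, 185) = 98.6 + (-0.002222)·(300) + (-0.003333)·(185) = 98.6 -0.667 -0.617 = 97.317 m.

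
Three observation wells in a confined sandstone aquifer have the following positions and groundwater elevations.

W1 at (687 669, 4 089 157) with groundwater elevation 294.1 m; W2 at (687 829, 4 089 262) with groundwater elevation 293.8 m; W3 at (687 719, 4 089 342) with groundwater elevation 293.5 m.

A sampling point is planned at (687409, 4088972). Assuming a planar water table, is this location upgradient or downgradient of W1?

upgradient

Three-point gradient (reference W1): Δ to W2 = (160, 105, -0.3), Δ to W3 = (50, 185, -0.6).
∂h/∂x = +0.0003080, ∂h/∂y = -0.003326 (det = 24350).
Head at (687409, 4088972) = 294.1 + (+0.0003080)·(-260) + (-0.003326)·(-185) = 294.64 m.
That is higher than the 294.1 m at W1, so the point is upgradient.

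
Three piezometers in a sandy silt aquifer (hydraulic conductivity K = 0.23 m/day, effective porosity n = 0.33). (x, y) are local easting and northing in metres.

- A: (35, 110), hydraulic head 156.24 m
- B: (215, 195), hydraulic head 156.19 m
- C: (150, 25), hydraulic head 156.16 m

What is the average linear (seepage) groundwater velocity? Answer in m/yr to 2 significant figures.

0.14 m/yr

With h = a·x + b·y + c and A as origin, the differences give:
  180·a + 85·b = -0.05
  115·a + (-85)·b = -0.08
Eliminate b (×(-85) and ×85, subtract): -25075·a = 11.050 → a = ∂h/∂x = -0.0004407
Back-substitute: b = ∂h/∂y = +0.0003450.
|∇h| = √(-0.0004407² + 0.0003450²) = 0.0005597
Seepage velocity v = K·i/n = 0.23 × 0.0005597 / 0.33 = 0.0003901 m/day = 0.1425 m/yr.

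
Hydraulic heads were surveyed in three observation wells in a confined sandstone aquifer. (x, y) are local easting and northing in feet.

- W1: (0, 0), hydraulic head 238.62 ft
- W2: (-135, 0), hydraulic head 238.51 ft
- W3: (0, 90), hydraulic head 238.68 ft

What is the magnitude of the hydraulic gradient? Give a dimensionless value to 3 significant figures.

∂h/∂x = (238.51 − 238.62) / (-135 − 0) = +0.0008148
∂h/∂y = (238.68 − 238.62) / (90 − 0) = +0.0006667
|∇h| = √(0.0008148² + 0.0006667²) = 0.001053

0.00105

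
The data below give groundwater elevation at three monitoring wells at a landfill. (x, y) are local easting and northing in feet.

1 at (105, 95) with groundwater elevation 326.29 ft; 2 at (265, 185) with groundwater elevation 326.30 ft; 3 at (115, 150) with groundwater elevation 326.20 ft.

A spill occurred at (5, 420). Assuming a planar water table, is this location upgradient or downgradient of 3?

With h = a·x + b·y + c and 1 as origin, the differences give:
  160·a + 90·b = +0.01
  10·a + 55·b = -0.09
Eliminate b (×55 and ×90, subtract): 7900·a = 8.650 → a = ∂h/∂x = +0.001095
Back-substitute: b = ∂h/∂y = -0.001835.
Head at (5, 420) = 326.29 + (+0.001095)·(-100) + (-0.001835)·(325) = 325.58 ft.
That is lower than the 326.20 ft at 3, so the point is downgradient.

downgradient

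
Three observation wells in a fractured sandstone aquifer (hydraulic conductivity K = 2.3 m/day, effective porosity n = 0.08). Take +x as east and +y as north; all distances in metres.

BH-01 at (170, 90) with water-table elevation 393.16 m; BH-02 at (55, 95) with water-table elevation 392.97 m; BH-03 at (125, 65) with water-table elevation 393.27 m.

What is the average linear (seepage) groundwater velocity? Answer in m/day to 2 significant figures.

Taking BH-01 as reference: BH-02−BH-01 = (-115, 5, -0.19); BH-03−BH-01 = (-45, -25, +0.11).
Determinant of the coordinate differences = (-115)·(-25) − (-45)·5 = 3100.
∂h/∂x = [(-0.19)·(-25) − (+0.11)·5] / 3100 = +0.001355
∂h/∂y = [(-115)·(+0.11) − (-45)·(-0.19)] / 3100 = -0.006839
|∇h| = √(0.001355² + -0.006839²) = 0.006972
Seepage velocity v = K·i/n = 2.3 × 0.006972 / 0.08 = 0.2004 m/day.

0.20 m/day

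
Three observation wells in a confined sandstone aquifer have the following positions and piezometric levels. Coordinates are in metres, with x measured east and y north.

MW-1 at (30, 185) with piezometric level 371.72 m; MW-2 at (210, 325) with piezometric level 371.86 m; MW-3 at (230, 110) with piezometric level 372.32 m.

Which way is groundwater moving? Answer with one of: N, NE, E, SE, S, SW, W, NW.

NW

Three-point gradient (reference MW-1): Δ to MW-2 = (180, 140, +0.14), Δ to MW-3 = (200, -75, +0.60).
∂h/∂x = +0.002277, ∂h/∂y = -0.001928 (det = -41500).
Flow = −∇h = (-0.002277 east, +0.001928 north), which points northwest.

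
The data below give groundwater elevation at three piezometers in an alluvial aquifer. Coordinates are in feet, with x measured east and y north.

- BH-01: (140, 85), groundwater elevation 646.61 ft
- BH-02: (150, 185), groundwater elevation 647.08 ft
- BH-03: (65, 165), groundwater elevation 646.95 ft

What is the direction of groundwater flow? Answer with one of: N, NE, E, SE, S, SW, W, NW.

Differences from BH-01: to BH-02 (Δx, Δy, Δh) = (10, 100, +0.47); to BH-03 = (-75, 80, +0.34).
Determinant of the coordinate differences = 10·80 − (-75)·100 = 8300.
∂h/∂x = [(+0.47)·80 − (+0.34)·100] / 8300 = +0.0004337
∂h/∂y = [10·(+0.34) − (-75)·(+0.47)] / 8300 = +0.004657
Flow = −∇h = (-0.0004337 east, -0.004657 north), which points south.

S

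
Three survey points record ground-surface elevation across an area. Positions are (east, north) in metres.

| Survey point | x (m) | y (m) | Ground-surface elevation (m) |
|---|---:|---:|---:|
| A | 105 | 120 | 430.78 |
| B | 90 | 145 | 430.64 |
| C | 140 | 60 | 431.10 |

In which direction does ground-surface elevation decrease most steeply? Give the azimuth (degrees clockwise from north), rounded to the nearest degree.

256°

Taking A as reference: B−A = (-15, 25, -0.14); C−A = (35, -60, +0.32).
Determinant of the coordinate differences = (-15)·(-60) − 35·25 = 25.
∂z/∂x = [(-0.14)·(-60) − (+0.32)·25] / 25 = +0.01600
∂z/∂y = [(-15)·(+0.32) − 35·(-0.14)] / 25 = +0.004000
Steepest decrease is along −∇f: components (-0.01600 E, -0.004000 N).
Azimuth = atan2(-0.01600, -0.004000) = 256.0° ≈ 256°.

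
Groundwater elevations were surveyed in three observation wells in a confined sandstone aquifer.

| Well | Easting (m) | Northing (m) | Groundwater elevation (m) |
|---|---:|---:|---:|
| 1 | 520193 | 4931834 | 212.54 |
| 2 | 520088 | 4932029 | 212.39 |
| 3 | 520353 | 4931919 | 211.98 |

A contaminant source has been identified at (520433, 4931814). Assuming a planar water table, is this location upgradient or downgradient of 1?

downgradient

Taking 1 as reference: 2−1 = (-105, 195, -0.15); 3−1 = (160, 85, -0.56).
Determinant of the coordinate differences = (-105)·85 − 160·195 = -40125.
∂h/∂x = [(-0.15)·85 − (-0.56)·195] / -40125 = -0.002404
∂h/∂y = [(-105)·(-0.56) − 160·(-0.15)] / -40125 = -0.002064
Head at (520433, 4931814) = 212.54 + (-0.002404)·(240) + (-0.002064)·(-20) = 212.00 m.
That is lower than the 212.54 m at 1, so the point is downgradient.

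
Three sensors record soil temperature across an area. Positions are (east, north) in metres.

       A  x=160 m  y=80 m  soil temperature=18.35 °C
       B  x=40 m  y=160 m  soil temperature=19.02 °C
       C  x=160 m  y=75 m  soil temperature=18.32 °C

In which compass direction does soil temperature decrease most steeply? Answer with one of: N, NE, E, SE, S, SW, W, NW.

Taking A as reference: B−A = (-120, 80, +0.67); C−A = (0, -5, -0.03).
Solve a·Δx + b·Δy = ΔT: det = (-120)·(-5) − 0·80 = 600.
∂T/∂x = [(+0.67)·(-5) − (-0.03)·80] / 600 = -0.001583
∂T/∂y = [(-120)·(-0.03) − 0·(+0.67)] / 600 = +0.006000
Steepest decrease is along −∇f = (+0.001583 E, -0.006000 N) → south.

S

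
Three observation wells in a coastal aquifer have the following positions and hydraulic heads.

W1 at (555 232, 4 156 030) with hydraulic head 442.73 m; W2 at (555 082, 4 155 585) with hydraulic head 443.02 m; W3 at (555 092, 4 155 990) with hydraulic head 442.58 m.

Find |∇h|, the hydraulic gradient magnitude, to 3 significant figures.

0.00179

Taking W1 as reference: W2−W1 = (-150, -445, +0.29); W3−W1 = (-140, -40, -0.15).
Solve a·Δx + b·Δy = Δh: det = (-150)·(-40) − (-140)·(-445) = -56300.
∂h/∂x = [(+0.29)·(-40) − (-0.15)·(-445)] / -56300 = +0.001392
∂h/∂y = [(-150)·(-0.15) − (-140)·(+0.29)] / -56300 = -0.001121
|∇h| = √(0.001392² + -0.001121²) = 0.001787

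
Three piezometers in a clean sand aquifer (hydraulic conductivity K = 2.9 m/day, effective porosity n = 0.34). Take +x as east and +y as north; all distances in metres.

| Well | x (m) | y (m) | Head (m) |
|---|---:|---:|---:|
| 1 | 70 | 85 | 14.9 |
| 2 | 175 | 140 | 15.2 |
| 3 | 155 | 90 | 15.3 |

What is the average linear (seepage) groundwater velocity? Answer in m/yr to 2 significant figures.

With h = a·x + b·y + c and 1 as origin, the differences give:
  105·a + 55·b = +0.3
  85·a + 5·b = +0.4
Eliminate b (×5 and ×55, subtract): -4150·a = -20.50 → a = ∂h/∂x = +0.004940
Back-substitute: b = ∂h/∂y = -0.003976.
|∇h| = √(0.004940² + -0.003976²) = 0.006341
Seepage velocity v = K·i/n = 2.9 × 0.006341 / 0.34 = 0.05408 m/day = 19.75 m/yr.

20 m/yr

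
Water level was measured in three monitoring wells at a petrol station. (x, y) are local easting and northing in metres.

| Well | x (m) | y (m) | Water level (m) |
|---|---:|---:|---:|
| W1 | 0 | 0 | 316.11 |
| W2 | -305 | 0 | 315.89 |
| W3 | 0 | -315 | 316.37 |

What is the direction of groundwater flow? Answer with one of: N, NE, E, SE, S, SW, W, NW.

∂h/∂x = (315.89 − 316.11) / (-305 − 0) = +0.0007213
∂h/∂y = (316.37 − 316.11) / (-315 − 0) = -0.0008254
Flow = −∇h = (-0.0007213 east, +0.0008254 north), which points northwest.

NW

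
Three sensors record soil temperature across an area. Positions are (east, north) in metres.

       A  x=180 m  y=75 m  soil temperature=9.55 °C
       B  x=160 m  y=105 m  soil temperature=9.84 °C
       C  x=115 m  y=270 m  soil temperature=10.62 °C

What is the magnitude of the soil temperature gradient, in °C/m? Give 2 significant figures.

0.013 °C/m

With T = a·x + b·y + c and A as origin, the differences give:
  (-20)·a + 30·b = +0.29
  (-65)·a + 195·b = +1.07
Eliminate b (×195 and ×30, subtract): -1950·a = 24.450 → a = ∂T/∂x = -0.01254
Back-substitute: b = ∂T/∂y = +0.001308.
|∇f| = √(-0.01254² + 0.001308²) = 0.01261 °C/m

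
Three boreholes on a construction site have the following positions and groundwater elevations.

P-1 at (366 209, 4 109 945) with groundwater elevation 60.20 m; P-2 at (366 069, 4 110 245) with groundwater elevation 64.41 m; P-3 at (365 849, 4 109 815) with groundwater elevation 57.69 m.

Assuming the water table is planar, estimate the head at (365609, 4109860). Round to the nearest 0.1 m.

58.0 m

With h = a·x + b·y + c and P-1 as origin, the differences give:
  (-140)·a + 300·b = +4.21
  (-360)·a + (-130)·b = -2.51
Eliminate b (×(-130) and ×300, subtract): 126200·a = 205.700 → a = ∂h/∂x = +0.001630
Back-substitute: b = ∂h/∂y = +0.01479.
h(365609, 4109860) = 60.20 + (+0.001630)·(-600) + (+0.01479)·(-85) = 60.20 -0.978 -1.257 = 57.965 m.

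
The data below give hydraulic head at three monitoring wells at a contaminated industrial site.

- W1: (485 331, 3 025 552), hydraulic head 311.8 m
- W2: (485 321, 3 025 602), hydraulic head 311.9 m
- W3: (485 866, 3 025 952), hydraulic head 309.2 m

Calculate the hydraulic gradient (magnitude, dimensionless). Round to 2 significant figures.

0.0056

Three-point gradient (reference W1): Δ to W2 = (-10, 50, +0.1), Δ to W3 = (535, 400, -2.6).
∂h/∂x = -0.005528, ∂h/∂y = +0.0008943 (det = -30750).
|∇h| = √(-0.005528² + 0.0008943²) = 0.0056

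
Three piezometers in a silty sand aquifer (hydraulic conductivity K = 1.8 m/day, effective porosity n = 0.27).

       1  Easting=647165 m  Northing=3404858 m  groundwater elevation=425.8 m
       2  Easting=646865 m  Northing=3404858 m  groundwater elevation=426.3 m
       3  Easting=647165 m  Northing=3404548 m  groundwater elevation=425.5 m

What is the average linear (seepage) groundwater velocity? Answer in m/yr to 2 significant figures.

∂h/∂x = (426.3 − 425.8) / (646865 − 647165) = -0.001667
∂h/∂y = (425.5 − 425.8) / (3404548 − 3404858) = +0.0009677
|∇h| = √(-0.001667² + 0.0009677²) = 0.001928
Seepage velocity v = K·i/n = 1.8 × 0.001928 / 0.27 = 0.01285 m/day = 4.693 m/yr.

4.7 m/yr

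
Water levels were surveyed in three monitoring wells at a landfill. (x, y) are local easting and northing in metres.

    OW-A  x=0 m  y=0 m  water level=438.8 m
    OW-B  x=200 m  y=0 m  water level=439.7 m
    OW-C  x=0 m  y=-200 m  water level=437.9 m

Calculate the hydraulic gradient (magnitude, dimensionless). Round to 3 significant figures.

0.00636

∂h/∂x = (439.7 − 438.8) / (200 − 0) = +0.004500
∂h/∂y = (437.9 − 438.8) / (-200 − 0) = +0.004500
|∇h| = √(0.004500² + 0.004500²) = 0.006364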